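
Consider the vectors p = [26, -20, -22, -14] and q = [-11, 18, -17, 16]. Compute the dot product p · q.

p · q = 26·(-11) + (-20)·18 + (-22)·(-17) + (-14)·16 = -286 - 360 + 374 - 224 = -496

-496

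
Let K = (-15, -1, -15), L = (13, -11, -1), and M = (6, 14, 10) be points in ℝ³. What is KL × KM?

KL = (28, -10, 14)
KM = (21, 15, 25)
i: (-10)·25 - 14·15 = -250 - 210 = -460
j: 14·21 - 28·25 = 294 - 700 = -406
k: 28·15 - (-10)·21 = 420 - (-210) = 630
KL × KM = (-460, -406, 630)

(-460, -406, 630)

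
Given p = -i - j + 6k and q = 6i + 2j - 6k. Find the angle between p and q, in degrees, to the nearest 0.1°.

145.0

p · q = (-1)·6 + (-1)·2 + 6·(-6) = -6 - 2 - 36 = -44
|p|² = 1 + 1 + 36 = 38,  |p| = √38 ≈ 6.164414
|q|² = 36 + 4 + 36 = 76,  |q| = √76 ≈ 8.717798
cos θ = -44 / (6.164414 · 8.717798) ≈ -0.81876
θ = arccos(-0.81876) ≈ 145.0°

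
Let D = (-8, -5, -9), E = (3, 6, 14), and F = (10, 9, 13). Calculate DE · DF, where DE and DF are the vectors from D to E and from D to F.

858

DE = E − D = (11, 11, 23)
DF = F − D = (18, 14, 22)
DE · DF = 11·18 + 11·14 + 23·22 = 198 + 154 + 506 = 858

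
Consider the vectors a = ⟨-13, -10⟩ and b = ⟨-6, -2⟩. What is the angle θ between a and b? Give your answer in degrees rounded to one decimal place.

a · b = (-13)·(-6) + (-10)·(-2) = 78 + 20 = 98
|a|² = 169 + 100 = 269,  |a| = √269 ≈ 16.401219
|b|² = 36 + 4 = 40,  |b| = √40 ≈ 6.324555
cos θ = 98 / (16.401219 · 6.324555) ≈ 0.94476
θ = arccos(0.94476) ≈ 19.1°

19.1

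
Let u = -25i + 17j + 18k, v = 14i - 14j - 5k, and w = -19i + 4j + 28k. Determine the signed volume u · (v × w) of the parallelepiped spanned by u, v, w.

471

v × w:
i: (-14)·28 - (-5)·4 = -392 - (-20) = -372
j: (-5)·(-19) - 14·28 = 95 - 392 = -297
k: 14·4 - (-14)·(-19) = 56 - 266 = -210
v × w = (-372, -297, -210)
u · (v × w) = (-25)·(-372) + 17·(-297) + 18·(-210) = 9300 - 5049 - 3780 = 471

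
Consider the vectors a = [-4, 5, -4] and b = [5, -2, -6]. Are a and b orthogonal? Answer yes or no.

a · b = (-4)·5 + 5·(-2) + (-4)·(-6) = -20 - 10 + 24 = -6
Nonzero, so the vectors are not orthogonal.

no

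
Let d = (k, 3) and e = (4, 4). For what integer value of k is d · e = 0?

d · e = k·4 + 3·4 = 12 + 4k
Set equal to 0: 4k = -12, so k = -3.

-3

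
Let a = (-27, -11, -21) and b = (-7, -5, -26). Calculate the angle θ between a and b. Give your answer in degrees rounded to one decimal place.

a · b = (-27)·(-7) + (-11)·(-5) + (-21)·(-26) = 189 + 55 + 546 = 790
|a|² = 729 + 121 + 441 = 1291,  |a| = √1291 ≈ 35.930488
|b|² = 49 + 25 + 676 = 750,  |b| = √750 ≈ 27.386128
cos θ = 790 / (35.930488 · 27.386128) ≈ 0.80285
θ = arccos(0.80285) ≈ 36.6°

36.6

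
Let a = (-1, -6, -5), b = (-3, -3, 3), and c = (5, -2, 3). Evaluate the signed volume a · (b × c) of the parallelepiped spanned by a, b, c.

-246

b × c:
i: (-3)·3 - 3·(-2) = -9 - (-6) = -3
j: 3·5 - (-3)·3 = 15 - (-9) = 24
k: (-3)·(-2) - (-3)·5 = 6 - (-15) = 21
b × c = (-3, 24, 21)
a · (b × c) = (-1)·(-3) + (-6)·24 + (-5)·21 = 3 - 144 - 105 = -246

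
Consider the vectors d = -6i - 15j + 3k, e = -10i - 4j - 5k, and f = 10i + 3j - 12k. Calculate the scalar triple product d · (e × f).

e × f:
i: (-4)·(-12) - (-5)·3 = 48 - (-15) = 63
j: (-5)·10 - (-10)·(-12) = -50 - 120 = -170
k: (-10)·3 - (-4)·10 = -30 - (-40) = 10
e × f = (63, -170, 10)
d · (e × f) = (-6)·63 + (-15)·(-170) + 3·10 = -378 + 2550 + 30 = 2202

2202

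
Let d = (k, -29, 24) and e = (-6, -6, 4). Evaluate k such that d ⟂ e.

d · e = k·(-6) + (-29)·(-6) + 24·4 = 270 - 6k
Set equal to 0: -6k = -270, so k = 45.

45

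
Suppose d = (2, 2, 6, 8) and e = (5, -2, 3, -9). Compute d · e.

d · e = 2·5 + 2·(-2) + 6·3 + 8·(-9) = 10 - 4 + 18 - 72 = -48

-48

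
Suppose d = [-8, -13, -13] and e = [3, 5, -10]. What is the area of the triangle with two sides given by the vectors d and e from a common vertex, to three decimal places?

114.222

i: (-13)·(-10) - (-13)·5 = 130 - (-65) = 195
j: (-13)·3 - (-8)·(-10) = -39 - 80 = -119
k: (-8)·5 - (-13)·3 = -40 - (-39) = -1
d × e = (195, -119, -1)
|d × e| = √(195² + (-119)² + (-1)²) = √52187 ≈ 228.4447
area = ½ · 228.4447 ≈ 114.222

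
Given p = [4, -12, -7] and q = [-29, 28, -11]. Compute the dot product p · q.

-375

p · q = 4·(-29) + (-12)·28 + (-7)·(-11) = -116 - 336 + 77 = -375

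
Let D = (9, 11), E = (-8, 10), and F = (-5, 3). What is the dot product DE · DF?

DE = E − D = (-17, -1)
DF = F − D = (-14, -8)
DE · DF = (-17)·(-14) + (-1)·(-8) = 238 + 8 = 246

246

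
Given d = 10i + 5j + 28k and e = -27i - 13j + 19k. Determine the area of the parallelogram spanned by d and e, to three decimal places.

i: 5·19 - 28·(-13) = 95 - (-364) = 459
j: 28·(-27) - 10·19 = -756 - 190 = -946
k: 10·(-13) - 5·(-27) = -130 - (-135) = 5
d × e = (459, -946, 5)
|d × e| = √(459² + (-946)² + 5²) = √1105622 ≈ 1051.4856

1051.486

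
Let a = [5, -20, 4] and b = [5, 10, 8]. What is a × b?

i: (-20)·8 - 4·10 = -160 - 40 = -200
j: 4·5 - 5·8 = 20 - 40 = -20
k: 5·10 - (-20)·5 = 50 - (-100) = 150
a × b = (-200, -20, 150)

(-200, -20, 150)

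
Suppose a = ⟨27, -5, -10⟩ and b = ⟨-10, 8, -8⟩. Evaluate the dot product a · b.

-230

a · b = 27·(-10) + (-5)·8 + (-10)·(-8) = -270 - 40 + 80 = -230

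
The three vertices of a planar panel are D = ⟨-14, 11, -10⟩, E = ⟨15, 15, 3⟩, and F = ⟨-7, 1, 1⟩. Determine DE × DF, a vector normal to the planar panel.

DE = (29, 4, 13)
DF = (7, -10, 11)
i: 4·11 - 13·(-10) = 44 - (-130) = 174
j: 13·7 - 29·11 = 91 - 319 = -228
k: 29·(-10) - 4·7 = -290 - 28 = -318
DE × DF = (174, -228, -318)

(174, -228, -318)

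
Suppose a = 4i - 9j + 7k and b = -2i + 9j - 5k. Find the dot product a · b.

a · b = 4·(-2) + (-9)·9 + 7·(-5) = -8 - 81 - 35 = -124

-124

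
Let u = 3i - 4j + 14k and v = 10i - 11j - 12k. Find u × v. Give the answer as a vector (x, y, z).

i: (-4)·(-12) - 14·(-11) = 48 - (-154) = 202
j: 14·10 - 3·(-12) = 140 - (-36) = 176
k: 3·(-11) - (-4)·10 = -33 - (-40) = 7
u × v = (202, 176, 7)

(202, 176, 7)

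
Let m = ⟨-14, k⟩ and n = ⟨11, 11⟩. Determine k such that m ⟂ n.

m · n = (-14)·11 + k·11 = -154 + 11k
Set equal to 0: 11k = 154, so k = 14.

14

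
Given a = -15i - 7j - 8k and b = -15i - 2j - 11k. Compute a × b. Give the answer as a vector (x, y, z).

(61, -45, -75)

i: (-7)·(-11) - (-8)·(-2) = 77 - 16 = 61
j: (-8)·(-15) - (-15)·(-11) = 120 - 165 = -45
k: (-15)·(-2) - (-7)·(-15) = 30 - 105 = -75
a × b = (61, -45, -75)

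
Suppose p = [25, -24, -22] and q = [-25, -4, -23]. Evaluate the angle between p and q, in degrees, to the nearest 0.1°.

90.9

p · q = 25·(-25) + (-24)·(-4) + (-22)·(-23) = -625 + 96 + 506 = -23
|p|² = 625 + 576 + 484 = 1685,  |p| = √1685 ≈ 41.048752
|q|² = 625 + 16 + 529 = 1170,  |q| = √1170 ≈ 34.205263
cos θ = -23 / (41.048752 · 34.205263) ≈ -0.01638
θ = arccos(-0.01638) ≈ 90.9°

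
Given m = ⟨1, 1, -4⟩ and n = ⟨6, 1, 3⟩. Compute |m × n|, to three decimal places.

28.337

i: 1·3 - (-4)·1 = 3 - (-4) = 7
j: (-4)·6 - 1·3 = -24 - 3 = -27
k: 1·1 - 1·6 = 1 - 6 = -5
m × n = (7, -27, -5)
|m × n| = √(7² + (-27)² + (-5)²) = √803 ≈ 28.3373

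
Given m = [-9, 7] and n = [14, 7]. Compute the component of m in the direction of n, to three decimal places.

m · n = (-9)·14 + 7·7 = -126 + 49 = -77
|n| = √(196 + 49) = √245 ≈ 15.6525
comp_n m = -77 / √245 ≈ -4.919

-4.919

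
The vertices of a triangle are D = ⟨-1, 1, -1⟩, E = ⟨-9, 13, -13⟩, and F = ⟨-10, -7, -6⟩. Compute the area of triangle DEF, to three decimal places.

DE = (-8, 12, -12),  DF = (-9, -8, -5)
i: 12·(-5) - (-12)·(-8) = -60 - 96 = -156
j: (-12)·(-9) - (-8)·(-5) = 108 - 40 = 68
k: (-8)·(-8) - 12·(-9) = 64 - (-108) = 172
DE × DF = (-156, 68, 172)
|DE × DF| = √58544 ≈ 241.9587
area = ½ · 241.9587 ≈ 120.979

120.979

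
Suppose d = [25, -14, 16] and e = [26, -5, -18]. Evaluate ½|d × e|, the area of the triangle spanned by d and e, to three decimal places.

i: (-14)·(-18) - 16·(-5) = 252 - (-80) = 332
j: 16·26 - 25·(-18) = 416 - (-450) = 866
k: 25·(-5) - (-14)·26 = -125 - (-364) = 239
d × e = (332, 866, 239)
|d × e| = √(332² + 866² + 239²) = √917301 ≈ 957.7583
area = ½ · 957.7583 ≈ 478.879

478.879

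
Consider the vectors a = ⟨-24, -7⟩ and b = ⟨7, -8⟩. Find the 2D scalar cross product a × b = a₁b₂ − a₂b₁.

241

(-24)·(-8) - (-7)·7 = 192 - (-49) = 241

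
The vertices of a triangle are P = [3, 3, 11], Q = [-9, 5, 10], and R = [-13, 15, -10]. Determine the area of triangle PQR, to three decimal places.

131.472

PQ = (-12, 2, -1),  PR = (-16, 12, -21)
i: 2·(-21) - (-1)·12 = -42 - (-12) = -30
j: (-1)·(-16) - (-12)·(-21) = 16 - 252 = -236
k: (-12)·12 - 2·(-16) = -144 - (-32) = -112
PQ × PR = (-30, -236, -112)
|PQ × PR| = √69140 ≈ 262.9449
area = ½ · 262.9449 ≈ 131.472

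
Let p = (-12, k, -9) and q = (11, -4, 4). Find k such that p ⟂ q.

p · q = (-12)·11 + k·(-4) + (-9)·4 = -168 - 4k
Set equal to 0: -4k = 168, so k = -42.

-42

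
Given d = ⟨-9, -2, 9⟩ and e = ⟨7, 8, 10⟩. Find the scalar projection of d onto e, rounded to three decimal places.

d · e = (-9)·7 + (-2)·8 + 9·10 = -63 - 16 + 90 = 11
|e| = √(49 + 64 + 100) = √213 ≈ 14.5945
comp_e d = 11 / √213 ≈ 0.754

0.754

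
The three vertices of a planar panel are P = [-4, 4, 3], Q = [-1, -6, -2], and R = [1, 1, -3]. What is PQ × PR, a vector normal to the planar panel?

(45, -7, 41)

PQ = (3, -10, -5)
PR = (5, -3, -6)
i: (-10)·(-6) - (-5)·(-3) = 60 - 15 = 45
j: (-5)·5 - 3·(-6) = -25 - (-18) = -7
k: 3·(-3) - (-10)·5 = -9 - (-50) = 41
PQ × PR = (45, -7, 41)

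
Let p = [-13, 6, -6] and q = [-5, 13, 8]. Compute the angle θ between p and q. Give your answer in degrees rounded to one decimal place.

p · q = (-13)·(-5) + 6·13 + (-6)·8 = 65 + 78 - 48 = 95
|p|² = 169 + 36 + 36 = 241,  |p| = √241 ≈ 15.524175
|q|² = 25 + 169 + 64 = 258,  |q| = √258 ≈ 16.062378
cos θ = 95 / (15.524175 · 16.062378) ≈ 0.38098
θ = arccos(0.38098) ≈ 67.6°

67.6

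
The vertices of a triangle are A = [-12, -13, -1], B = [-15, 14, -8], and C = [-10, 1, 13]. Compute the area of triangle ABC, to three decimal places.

AB = (-3, 27, -7),  AC = (2, 14, 14)
i: 27·14 - (-7)·14 = 378 - (-98) = 476
j: (-7)·2 - (-3)·14 = -14 - (-42) = 28
k: (-3)·14 - 27·2 = -42 - 54 = -96
AB × AC = (476, 28, -96)
|AB × AC| = √236576 ≈ 486.3908
area = ½ · 486.3908 ≈ 243.195

243.195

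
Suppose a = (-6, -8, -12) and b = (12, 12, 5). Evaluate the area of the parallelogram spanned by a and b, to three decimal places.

i: (-8)·5 - (-12)·12 = -40 - (-144) = 104
j: (-12)·12 - (-6)·5 = -144 - (-30) = -114
k: (-6)·12 - (-8)·12 = -72 - (-96) = 24
a × b = (104, -114, 24)
|a × b| = √(104² + (-114)² + 24²) = √24388 ≈ 156.1666

156.167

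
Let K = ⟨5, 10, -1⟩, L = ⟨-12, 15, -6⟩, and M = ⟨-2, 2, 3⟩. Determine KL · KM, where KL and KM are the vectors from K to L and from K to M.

59

KL = L − K = (-17, 5, -5)
KM = M − K = (-7, -8, 4)
KL · KM = (-17)·(-7) + 5·(-8) + (-5)·4 = 119 - 40 - 20 = 59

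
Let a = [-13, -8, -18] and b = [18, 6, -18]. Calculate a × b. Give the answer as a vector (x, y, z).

(252, -558, 66)

i: (-8)·(-18) - (-18)·6 = 144 - (-108) = 252
j: (-18)·18 - (-13)·(-18) = -324 - 234 = -558
k: (-13)·6 - (-8)·18 = -78 - (-144) = 66
a × b = (252, -558, 66)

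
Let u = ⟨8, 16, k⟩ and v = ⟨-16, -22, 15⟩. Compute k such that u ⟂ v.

32

u · v = 8·(-16) + 16·(-22) + k·15 = -480 + 15k
Set equal to 0: 15k = 480, so k = 32.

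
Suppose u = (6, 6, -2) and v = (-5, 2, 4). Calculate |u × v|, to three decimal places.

i: 6·4 - (-2)·2 = 24 - (-4) = 28
j: (-2)·(-5) - 6·4 = 10 - 24 = -14
k: 6·2 - 6·(-5) = 12 - (-30) = 42
u × v = (28, -14, 42)
|u × v| = √(28² + (-14)² + 42²) = √2744 ≈ 52.3832

52.383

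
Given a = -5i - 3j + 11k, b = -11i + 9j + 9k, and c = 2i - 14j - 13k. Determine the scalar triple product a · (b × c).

1826

b × c:
i: 9·(-13) - 9·(-14) = -117 - (-126) = 9
j: 9·2 - (-11)·(-13) = 18 - 143 = -125
k: (-11)·(-14) - 9·2 = 154 - 18 = 136
b × c = (9, -125, 136)
a · (b × c) = (-5)·9 + (-3)·(-125) + 11·136 = -45 + 375 + 1496 = 1826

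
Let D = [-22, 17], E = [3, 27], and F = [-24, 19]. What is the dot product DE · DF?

DE = E − D = (25, 10)
DF = F − D = (-2, 2)
DE · DF = 25·(-2) + 10·2 = -50 + 20 = -30

-30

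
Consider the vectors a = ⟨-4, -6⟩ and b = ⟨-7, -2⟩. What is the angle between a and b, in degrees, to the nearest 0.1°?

a · b = (-4)·(-7) + (-6)·(-2) = 28 + 12 = 40
|a|² = 16 + 36 = 52,  |a| = √52 ≈ 7.211103
|b|² = 49 + 4 = 53,  |b| = √53 ≈ 7.280110
cos θ = 40 / (7.211103 · 7.280110) ≈ 0.76194
θ = arccos(0.76194) ≈ 40.4°

40.4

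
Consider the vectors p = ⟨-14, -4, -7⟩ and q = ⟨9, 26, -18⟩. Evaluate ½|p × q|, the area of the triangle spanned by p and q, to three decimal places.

i: (-4)·(-18) - (-7)·26 = 72 - (-182) = 254
j: (-7)·9 - (-14)·(-18) = -63 - 252 = -315
k: (-14)·26 - (-4)·9 = -364 - (-36) = -328
p × q = (254, -315, -328)
|p × q| = √(254² + (-315)² + (-328)²) = √271325 ≈ 520.8887
area = ½ · 520.8887 ≈ 260.444

260.444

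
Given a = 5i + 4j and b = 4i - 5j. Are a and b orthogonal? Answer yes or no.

yes

a · b = 5·4 + 4·(-5) = 20 - 20 = 0
Zero, so the vectors are orthogonal.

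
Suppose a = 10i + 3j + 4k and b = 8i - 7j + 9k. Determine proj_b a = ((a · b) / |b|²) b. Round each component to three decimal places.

(3.918, -3.428, 4.407)

a · b = 10·8 + 3·(-7) + 4·9 = 80 - 21 + 36 = 95
|b|² = 64 + 49 + 81 = 194
proj_b a = (95/194) · (8, -7, 9) ≈ (3.918, -3.428, 4.407)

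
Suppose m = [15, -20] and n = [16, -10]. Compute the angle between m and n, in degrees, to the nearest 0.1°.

21.1

m · n = 15·16 + (-20)·(-10) = 240 + 200 = 440
|m|² = 225 + 400 = 625,  |m| = √625 ≈ 25.000000
|n|² = 256 + 100 = 356,  |n| = √356 ≈ 18.867962
cos θ = 440 / (25.000000 · 18.867962) ≈ 0.93280
θ = arccos(0.93280) ≈ 21.1°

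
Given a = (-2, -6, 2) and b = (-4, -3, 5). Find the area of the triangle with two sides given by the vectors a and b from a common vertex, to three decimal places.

i: (-6)·5 - 2·(-3) = -30 - (-6) = -24
j: 2·(-4) - (-2)·5 = -8 - (-10) = 2
k: (-2)·(-3) - (-6)·(-4) = 6 - 24 = -18
a × b = (-24, 2, -18)
|a × b| = √((-24)² + 2² + (-18)²) = √904 ≈ 30.0666
area = ½ · 30.0666 ≈ 15.033

15.033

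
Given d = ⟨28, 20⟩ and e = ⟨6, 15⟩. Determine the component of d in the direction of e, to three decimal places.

28.968

d · e = 28·6 + 20·15 = 168 + 300 = 468
|e| = √(36 + 225) = √261 ≈ 16.1555
comp_e d = 468 / √261 ≈ 28.968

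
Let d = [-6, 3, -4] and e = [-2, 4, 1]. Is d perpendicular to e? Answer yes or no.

d · e = (-6)·(-2) + 3·4 + (-4)·1 = 12 + 12 - 4 = 20
Nonzero, so the vectors are not orthogonal.

no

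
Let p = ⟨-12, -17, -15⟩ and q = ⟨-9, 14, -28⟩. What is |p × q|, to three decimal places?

i: (-17)·(-28) - (-15)·14 = 476 - (-210) = 686
j: (-15)·(-9) - (-12)·(-28) = 135 - 336 = -201
k: (-12)·14 - (-17)·(-9) = -168 - 153 = -321
p × q = (686, -201, -321)
|p × q| = √(686² + (-201)² + (-321)²) = √614038 ≈ 783.6058

783.606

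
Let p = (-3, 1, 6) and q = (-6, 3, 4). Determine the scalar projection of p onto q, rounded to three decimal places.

p · q = (-3)·(-6) + 1·3 + 6·4 = 18 + 3 + 24 = 45
|q| = √(36 + 9 + 16) = √61 ≈ 7.8102
comp_q p = 45 / √61 ≈ 5.762

5.762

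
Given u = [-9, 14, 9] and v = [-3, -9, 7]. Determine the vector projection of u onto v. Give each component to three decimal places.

(0.777, 2.331, -1.813)

u · v = (-9)·(-3) + 14·(-9) + 9·7 = 27 - 126 + 63 = -36
|v|² = 9 + 81 + 49 = 139
proj_v u = (-36/139) · (-3, -9, 7) ≈ (0.777, 2.331, -1.813)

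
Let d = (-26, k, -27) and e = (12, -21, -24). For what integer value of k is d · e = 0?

16

d · e = (-26)·12 + k·(-21) + (-27)·(-24) = 336 - 21k
Set equal to 0: -21k = -336, so k = 16.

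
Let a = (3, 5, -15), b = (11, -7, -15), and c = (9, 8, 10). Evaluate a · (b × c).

b × c:
i: (-7)·10 - (-15)·8 = -70 - (-120) = 50
j: (-15)·9 - 11·10 = -135 - 110 = -245
k: 11·8 - (-7)·9 = 88 - (-63) = 151
b × c = (50, -245, 151)
a · (b × c) = 3·50 + 5·(-245) + (-15)·151 = 150 - 1225 - 2265 = -3340

-3340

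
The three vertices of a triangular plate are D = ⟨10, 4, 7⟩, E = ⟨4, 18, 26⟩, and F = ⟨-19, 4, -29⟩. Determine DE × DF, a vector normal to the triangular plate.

DE = (-6, 14, 19)
DF = (-29, 0, -36)
i: 14·(-36) - 19·0 = -504 - 0 = -504
j: 19·(-29) - (-6)·(-36) = -551 - 216 = -767
k: (-6)·0 - 14·(-29) = 0 - (-406) = 406
DE × DF = (-504, -767, 406)

(-504, -767, 406)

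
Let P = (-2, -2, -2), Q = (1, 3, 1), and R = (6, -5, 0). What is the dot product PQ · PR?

15

PQ = Q − P = (3, 5, 3)
PR = R − P = (8, -3, 2)
PQ · PR = 3·8 + 5·(-3) + 3·2 = 24 - 15 + 6 = 15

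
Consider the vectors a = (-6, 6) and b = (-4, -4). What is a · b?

a · b = (-6)·(-4) + 6·(-4) = 24 - 24 = 0

0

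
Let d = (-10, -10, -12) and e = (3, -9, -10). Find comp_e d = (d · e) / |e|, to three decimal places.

d · e = (-10)·3 + (-10)·(-9) + (-12)·(-10) = -30 + 90 + 120 = 180
|e| = √(9 + 81 + 100) = √190 ≈ 13.7840
comp_e d = 180 / √190 ≈ 13.059

13.059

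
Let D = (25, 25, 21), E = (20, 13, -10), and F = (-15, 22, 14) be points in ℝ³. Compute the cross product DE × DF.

(-9, 1205, -465)

DE = (-5, -12, -31)
DF = (-40, -3, -7)
i: (-12)·(-7) - (-31)·(-3) = 84 - 93 = -9
j: (-31)·(-40) - (-5)·(-7) = 1240 - 35 = 1205
k: (-5)·(-3) - (-12)·(-40) = 15 - 480 = -465
DE × DF = (-9, 1205, -465)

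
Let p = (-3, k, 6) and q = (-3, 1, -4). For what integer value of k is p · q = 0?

p · q = (-3)·(-3) + k·1 + 6·(-4) = -15 + 1k
Set equal to 0: 1k = 15, so k = 15.

15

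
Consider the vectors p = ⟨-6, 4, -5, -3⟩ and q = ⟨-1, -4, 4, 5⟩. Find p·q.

p · q = (-6)·(-1) + 4·(-4) + (-5)·4 + (-3)·5 = 6 - 16 - 20 - 15 = -45

-45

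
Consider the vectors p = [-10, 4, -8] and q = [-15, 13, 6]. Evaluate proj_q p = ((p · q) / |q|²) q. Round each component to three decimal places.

p · q = (-10)·(-15) + 4·13 + (-8)·6 = 150 + 52 - 48 = 154
|q|² = 225 + 169 + 36 = 430
proj_q p = (154/430) · (-15, 13, 6) ≈ (-5.372, 4.656, 2.149)

(-5.372, 4.656, 2.149)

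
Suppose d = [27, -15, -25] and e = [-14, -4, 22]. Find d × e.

i: (-15)·22 - (-25)·(-4) = -330 - 100 = -430
j: (-25)·(-14) - 27·22 = 350 - 594 = -244
k: 27·(-4) - (-15)·(-14) = -108 - 210 = -318
d × e = (-430, -244, -318)

(-430, -244, -318)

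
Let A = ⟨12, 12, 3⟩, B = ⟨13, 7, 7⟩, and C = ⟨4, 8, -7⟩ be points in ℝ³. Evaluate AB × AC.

(66, -22, -44)

AB = (1, -5, 4)
AC = (-8, -4, -10)
i: (-5)·(-10) - 4·(-4) = 50 - (-16) = 66
j: 4·(-8) - 1·(-10) = -32 - (-10) = -22
k: 1·(-4) - (-5)·(-8) = -4 - 40 = -44
AB × AC = (66, -22, -44)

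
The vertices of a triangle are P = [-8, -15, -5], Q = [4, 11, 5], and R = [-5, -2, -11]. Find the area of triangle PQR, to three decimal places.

PQ = (12, 26, 10),  PR = (3, 13, -6)
i: 26·(-6) - 10·13 = -156 - 130 = -286
j: 10·3 - 12·(-6) = 30 - (-72) = 102
k: 12·13 - 26·3 = 156 - 78 = 78
PQ × PR = (-286, 102, 78)
|PQ × PR| = √98284 ≈ 313.5028
area = ½ · 313.5028 ≈ 156.751

156.751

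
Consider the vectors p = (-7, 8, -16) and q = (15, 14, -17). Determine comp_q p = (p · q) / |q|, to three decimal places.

10.471

p · q = (-7)·15 + 8·14 + (-16)·(-17) = -105 + 112 + 272 = 279
|q| = √(225 + 196 + 289) = √710 ≈ 26.6458
comp_q p = 279 / √710 ≈ 10.471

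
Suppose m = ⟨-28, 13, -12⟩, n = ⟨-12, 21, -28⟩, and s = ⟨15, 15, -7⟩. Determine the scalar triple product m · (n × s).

-8256

n × s:
i: 21·(-7) - (-28)·15 = -147 - (-420) = 273
j: (-28)·15 - (-12)·(-7) = -420 - 84 = -504
k: (-12)·15 - 21·15 = -180 - 315 = -495
n × s = (273, -504, -495)
m · (n × s) = (-28)·273 + 13·(-504) + (-12)·(-495) = -7644 - 6552 + 5940 = -8256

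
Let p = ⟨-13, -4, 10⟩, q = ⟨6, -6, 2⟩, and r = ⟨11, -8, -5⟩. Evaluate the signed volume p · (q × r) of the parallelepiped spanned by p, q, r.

q × r:
i: (-6)·(-5) - 2·(-8) = 30 - (-16) = 46
j: 2·11 - 6·(-5) = 22 - (-30) = 52
k: 6·(-8) - (-6)·11 = -48 - (-66) = 18
q × r = (46, 52, 18)
p · (q × r) = (-13)·46 + (-4)·52 + 10·18 = -598 - 208 + 180 = -626

-626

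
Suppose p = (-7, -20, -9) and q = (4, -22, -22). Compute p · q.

p · q = (-7)·4 + (-20)·(-22) + (-9)·(-22) = -28 + 440 + 198 = 610

610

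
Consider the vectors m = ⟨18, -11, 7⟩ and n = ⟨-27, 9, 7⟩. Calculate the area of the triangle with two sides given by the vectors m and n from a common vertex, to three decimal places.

i: (-11)·7 - 7·9 = -77 - 63 = -140
j: 7·(-27) - 18·7 = -189 - 126 = -315
k: 18·9 - (-11)·(-27) = 162 - 297 = -135
m × n = (-140, -315, -135)
|m × n| = √((-140)² + (-315)² + (-135)²) = √137050 ≈ 370.2026
area = ½ · 370.2026 ≈ 185.101

185.101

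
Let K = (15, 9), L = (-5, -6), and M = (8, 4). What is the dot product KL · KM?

215

KL = L − K = (-20, -15)
KM = M − K = (-7, -5)
KL · KM = (-20)·(-7) + (-15)·(-5) = 140 + 75 = 215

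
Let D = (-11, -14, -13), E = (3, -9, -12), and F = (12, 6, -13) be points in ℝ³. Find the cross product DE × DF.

(-20, 23, 165)

DE = (14, 5, 1)
DF = (23, 20, 0)
i: 5·0 - 1·20 = 0 - 20 = -20
j: 1·23 - 14·0 = 23 - 0 = 23
k: 14·20 - 5·23 = 280 - 115 = 165
DE × DF = (-20, 23, 165)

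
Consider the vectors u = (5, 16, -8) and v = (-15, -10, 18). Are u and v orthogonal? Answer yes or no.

u · v = 5·(-15) + 16·(-10) + (-8)·18 = -75 - 160 - 144 = -379
Nonzero, so the vectors are not orthogonal.

no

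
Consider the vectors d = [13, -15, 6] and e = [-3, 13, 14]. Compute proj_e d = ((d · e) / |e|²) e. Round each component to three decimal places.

d · e = 13·(-3) + (-15)·13 + 6·14 = -39 - 195 + 84 = -150
|e|² = 9 + 169 + 196 = 374
proj_e d = (-150/374) · (-3, 13, 14) ≈ (1.203, -5.214, -5.615)

(1.203, -5.214, -5.615)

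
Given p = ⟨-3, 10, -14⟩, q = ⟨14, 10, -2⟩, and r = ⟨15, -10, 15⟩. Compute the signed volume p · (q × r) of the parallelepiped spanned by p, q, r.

1270

q × r:
i: 10·15 - (-2)·(-10) = 150 - 20 = 130
j: (-2)·15 - 14·15 = -30 - 210 = -240
k: 14·(-10) - 10·15 = -140 - 150 = -290
q × r = (130, -240, -290)
p · (q × r) = (-3)·130 + 10·(-240) + (-14)·(-290) = -390 - 2400 + 4060 = 1270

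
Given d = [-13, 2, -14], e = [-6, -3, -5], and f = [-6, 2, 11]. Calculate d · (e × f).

911

e × f:
i: (-3)·11 - (-5)·2 = -33 - (-10) = -23
j: (-5)·(-6) - (-6)·11 = 30 - (-66) = 96
k: (-6)·2 - (-3)·(-6) = -12 - 18 = -30
e × f = (-23, 96, -30)
d · (e × f) = (-13)·(-23) + 2·96 + (-14)·(-30) = 299 + 192 + 420 = 911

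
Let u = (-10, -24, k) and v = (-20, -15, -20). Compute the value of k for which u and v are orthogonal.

28

u · v = (-10)·(-20) + (-24)·(-15) + k·(-20) = 560 - 20k
Set equal to 0: -20k = -560, so k = 28.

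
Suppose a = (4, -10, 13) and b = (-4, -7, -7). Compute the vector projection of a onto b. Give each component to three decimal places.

a · b = 4·(-4) + (-10)·(-7) + 13·(-7) = -16 + 70 - 91 = -37
|b|² = 16 + 49 + 49 = 114
proj_b a = (-37/114) · (-4, -7, -7) ≈ (1.298, 2.272, 2.272)

(1.298, 2.272, 2.272)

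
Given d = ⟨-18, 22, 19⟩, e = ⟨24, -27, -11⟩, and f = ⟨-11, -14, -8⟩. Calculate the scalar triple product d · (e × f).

-6257

e × f:
i: (-27)·(-8) - (-11)·(-14) = 216 - 154 = 62
j: (-11)·(-11) - 24·(-8) = 121 - (-192) = 313
k: 24·(-14) - (-27)·(-11) = -336 - 297 = -633
e × f = (62, 313, -633)
d · (e × f) = (-18)·62 + 22·313 + 19·(-633) = -1116 + 6886 - 12027 = -6257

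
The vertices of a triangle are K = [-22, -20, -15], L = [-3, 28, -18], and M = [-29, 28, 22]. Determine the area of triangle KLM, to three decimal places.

KL = (19, 48, -3),  KM = (-7, 48, 37)
i: 48·37 - (-3)·48 = 1776 - (-144) = 1920
j: (-3)·(-7) - 19·37 = 21 - 703 = -682
k: 19·48 - 48·(-7) = 912 - (-336) = 1248
KL × KM = (1920, -682, 1248)
|KL × KM| = √5709028 ≈ 2389.3572
area = ½ · 2389.3572 ≈ 1194.679

1194.679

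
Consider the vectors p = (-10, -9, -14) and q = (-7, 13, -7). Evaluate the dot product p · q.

51

p · q = (-10)·(-7) + (-9)·13 + (-14)·(-7) = 70 - 117 + 98 = 51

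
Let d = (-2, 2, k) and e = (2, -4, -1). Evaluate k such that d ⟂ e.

d · e = (-2)·2 + 2·(-4) + k·(-1) = -12 - 1k
Set equal to 0: -1k = 12, so k = -12.

-12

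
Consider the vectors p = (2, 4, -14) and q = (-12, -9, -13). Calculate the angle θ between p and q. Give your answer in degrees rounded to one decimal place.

65.3

p · q = 2·(-12) + 4·(-9) + (-14)·(-13) = -24 - 36 + 182 = 122
|p|² = 4 + 16 + 196 = 216,  |p| = √216 ≈ 14.696938
|q|² = 144 + 81 + 169 = 394,  |q| = √394 ≈ 19.849433
cos θ = 122 / (14.696938 · 19.849433) ≈ 0.41820
θ = arccos(0.41820) ≈ 65.3°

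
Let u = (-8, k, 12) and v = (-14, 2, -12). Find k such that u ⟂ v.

u · v = (-8)·(-14) + k·2 + 12·(-12) = -32 + 2k
Set equal to 0: 2k = 32, so k = 16.

16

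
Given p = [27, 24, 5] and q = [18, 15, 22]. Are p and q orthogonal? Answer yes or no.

p · q = 27·18 + 24·15 + 5·22 = 486 + 360 + 110 = 956
Nonzero, so the vectors are not orthogonal.

no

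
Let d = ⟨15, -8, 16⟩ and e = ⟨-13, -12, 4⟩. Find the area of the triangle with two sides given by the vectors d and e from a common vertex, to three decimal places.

i: (-8)·4 - 16·(-12) = -32 - (-192) = 160
j: 16·(-13) - 15·4 = -208 - 60 = -268
k: 15·(-12) - (-8)·(-13) = -180 - 104 = -284
d × e = (160, -268, -284)
|d × e| = √(160² + (-268)² + (-284)²) = √178080 ≈ 421.9953
area = ½ · 421.9953 ≈ 210.998

210.998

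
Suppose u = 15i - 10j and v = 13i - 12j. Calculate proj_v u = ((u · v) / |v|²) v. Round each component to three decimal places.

(13.083, -12.077)

u · v = 15·13 + (-10)·(-12) = 195 + 120 = 315
|v|² = 169 + 144 = 313
proj_v u = (315/313) · (13, -12) ≈ (13.083, -12.077)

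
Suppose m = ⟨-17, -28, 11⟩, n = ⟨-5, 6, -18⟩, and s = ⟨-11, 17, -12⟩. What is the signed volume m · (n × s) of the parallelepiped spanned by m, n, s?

-8051

n × s:
i: 6·(-12) - (-18)·17 = -72 - (-306) = 234
j: (-18)·(-11) - (-5)·(-12) = 198 - 60 = 138
k: (-5)·17 - 6·(-11) = -85 - (-66) = -19
n × s = (234, 138, -19)
m · (n × s) = (-17)·234 + (-28)·138 + 11·(-19) = -3978 - 3864 - 209 = -8051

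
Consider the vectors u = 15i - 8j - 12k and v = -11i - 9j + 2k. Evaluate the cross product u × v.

i: (-8)·2 - (-12)·(-9) = -16 - 108 = -124
j: (-12)·(-11) - 15·2 = 132 - 30 = 102
k: 15·(-9) - (-8)·(-11) = -135 - 88 = -223
u × v = (-124, 102, -223)

(-124, 102, -223)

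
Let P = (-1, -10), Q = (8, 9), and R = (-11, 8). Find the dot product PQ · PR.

PQ = Q − P = (9, 19)
PR = R − P = (-10, 18)
PQ · PR = 9·(-10) + 19·18 = -90 + 342 = 252

252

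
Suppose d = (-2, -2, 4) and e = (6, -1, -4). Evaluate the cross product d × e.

i: (-2)·(-4) - 4·(-1) = 8 - (-4) = 12
j: 4·6 - (-2)·(-4) = 24 - 8 = 16
k: (-2)·(-1) - (-2)·6 = 2 - (-12) = 14
d × e = (12, 16, 14)

(12, 16, 14)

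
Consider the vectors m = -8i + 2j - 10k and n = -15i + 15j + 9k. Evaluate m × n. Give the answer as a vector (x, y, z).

i: 2·9 - (-10)·15 = 18 - (-150) = 168
j: (-10)·(-15) - (-8)·9 = 150 - (-72) = 222
k: (-8)·15 - 2·(-15) = -120 - (-30) = -90
m × n = (168, 222, -90)

(168, 222, -90)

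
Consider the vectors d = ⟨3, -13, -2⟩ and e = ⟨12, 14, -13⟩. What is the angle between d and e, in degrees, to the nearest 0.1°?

d · e = 3·12 + (-13)·14 + (-2)·(-13) = 36 - 182 + 26 = -120
|d|² = 9 + 169 + 4 = 182,  |d| = √182 ≈ 13.490738
|e|² = 144 + 196 + 169 = 509,  |e| = √509 ≈ 22.561028
cos θ = -120 / (13.490738 · 22.561028) ≈ -0.39426
θ = arccos(-0.39426) ≈ 113.2°

113.2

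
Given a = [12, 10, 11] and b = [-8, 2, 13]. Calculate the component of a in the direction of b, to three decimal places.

4.352

a · b = 12·(-8) + 10·2 + 11·13 = -96 + 20 + 143 = 67
|b| = √(64 + 4 + 169) = √237 ≈ 15.3948
comp_b a = 67 / √237 ≈ 4.352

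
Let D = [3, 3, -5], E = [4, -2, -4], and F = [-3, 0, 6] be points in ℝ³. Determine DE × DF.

DE = (1, -5, 1)
DF = (-6, -3, 11)
i: (-5)·11 - 1·(-3) = -55 - (-3) = -52
j: 1·(-6) - 1·11 = -6 - 11 = -17
k: 1·(-3) - (-5)·(-6) = -3 - 30 = -33
DE × DF = (-52, -17, -33)

(-52, -17, -33)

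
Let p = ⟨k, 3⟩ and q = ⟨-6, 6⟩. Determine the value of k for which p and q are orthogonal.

3

p · q = k·(-6) + 3·6 = 18 - 6k
Set equal to 0: -6k = -18, so k = 3.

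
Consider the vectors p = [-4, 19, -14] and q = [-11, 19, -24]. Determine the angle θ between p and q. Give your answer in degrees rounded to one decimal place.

p · q = (-4)·(-11) + 19·19 + (-14)·(-24) = 44 + 361 + 336 = 741
|p|² = 16 + 361 + 196 = 573,  |p| = √573 ≈ 23.937418
|q|² = 121 + 361 + 576 = 1058,  |q| = √1058 ≈ 32.526912
cos θ = 741 / (23.937418 · 32.526912) ≈ 0.95170
θ = arccos(0.95170) ≈ 17.9°

17.9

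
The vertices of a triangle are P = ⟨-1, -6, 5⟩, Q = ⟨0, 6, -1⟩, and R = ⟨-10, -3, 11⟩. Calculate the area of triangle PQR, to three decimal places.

PQ = (1, 12, -6),  PR = (-9, 3, 6)
i: 12·6 - (-6)·3 = 72 - (-18) = 90
j: (-6)·(-9) - 1·6 = 54 - 6 = 48
k: 1·3 - 12·(-9) = 3 - (-108) = 111
PQ × PR = (90, 48, 111)
|PQ × PR| = √22725 ≈ 150.7481
area = ½ · 150.7481 ≈ 75.374

75.374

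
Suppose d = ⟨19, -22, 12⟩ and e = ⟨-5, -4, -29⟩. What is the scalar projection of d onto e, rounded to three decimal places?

-11.953

d · e = 19·(-5) + (-22)·(-4) + 12·(-29) = -95 + 88 - 348 = -355
|e| = √(25 + 16 + 841) = √882 ≈ 29.6985
comp_e d = -355 / √882 ≈ -11.953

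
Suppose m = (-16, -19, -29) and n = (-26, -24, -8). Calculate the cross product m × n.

(-544, 626, -110)

i: (-19)·(-8) - (-29)·(-24) = 152 - 696 = -544
j: (-29)·(-26) - (-16)·(-8) = 754 - 128 = 626
k: (-16)·(-24) - (-19)·(-26) = 384 - 494 = -110
m × n = (-544, 626, -110)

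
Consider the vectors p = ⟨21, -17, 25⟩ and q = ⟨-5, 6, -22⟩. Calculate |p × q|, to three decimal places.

i: (-17)·(-22) - 25·6 = 374 - 150 = 224
j: 25·(-5) - 21·(-22) = -125 - (-462) = 337
k: 21·6 - (-17)·(-5) = 126 - 85 = 41
p × q = (224, 337, 41)
|p × q| = √(224² + 337² + 41²) = √165426 ≈ 406.7260

406.726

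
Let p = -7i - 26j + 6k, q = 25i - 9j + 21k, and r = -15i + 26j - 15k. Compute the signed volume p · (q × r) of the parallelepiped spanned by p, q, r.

q × r:
i: (-9)·(-15) - 21·26 = 135 - 546 = -411
j: 21·(-15) - 25·(-15) = -315 - (-375) = 60
k: 25·26 - (-9)·(-15) = 650 - 135 = 515
q × r = (-411, 60, 515)
p · (q × r) = (-7)·(-411) + (-26)·60 + 6·515 = 2877 - 1560 + 3090 = 4407

4407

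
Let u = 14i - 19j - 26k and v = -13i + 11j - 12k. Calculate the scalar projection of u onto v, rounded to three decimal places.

-3.792

u · v = 14·(-13) + (-19)·11 + (-26)·(-12) = -182 - 209 + 312 = -79
|v| = √(169 + 121 + 144) = √434 ≈ 20.8327
comp_v u = -79 / √434 ≈ -3.792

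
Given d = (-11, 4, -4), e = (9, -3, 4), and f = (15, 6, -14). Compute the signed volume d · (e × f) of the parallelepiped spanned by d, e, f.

150

e × f:
i: (-3)·(-14) - 4·6 = 42 - 24 = 18
j: 4·15 - 9·(-14) = 60 - (-126) = 186
k: 9·6 - (-3)·15 = 54 - (-45) = 99
e × f = (18, 186, 99)
d · (e × f) = (-11)·18 + 4·186 + (-4)·99 = -198 + 744 - 396 = 150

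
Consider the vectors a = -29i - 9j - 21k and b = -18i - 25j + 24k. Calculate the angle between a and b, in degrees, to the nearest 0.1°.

80.3

a · b = (-29)·(-18) + (-9)·(-25) + (-21)·24 = 522 + 225 - 504 = 243
|a|² = 841 + 81 + 441 = 1363,  |a| = √1363 ≈ 36.918830
|b|² = 324 + 625 + 576 = 1525,  |b| = √1525 ≈ 39.051248
cos θ = 243 / (36.918830 · 39.051248) ≈ 0.16855
θ = arccos(0.16855) ≈ 80.3°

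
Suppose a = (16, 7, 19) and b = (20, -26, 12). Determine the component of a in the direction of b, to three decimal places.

a · b = 16·20 + 7·(-26) + 19·12 = 320 - 182 + 228 = 366
|b| = √(400 + 676 + 144) = √1220 ≈ 34.9285
comp_b a = 366 / √1220 ≈ 10.479

10.479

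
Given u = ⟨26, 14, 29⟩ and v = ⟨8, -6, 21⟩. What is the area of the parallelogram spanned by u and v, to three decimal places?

i: 14·21 - 29·(-6) = 294 - (-174) = 468
j: 29·8 - 26·21 = 232 - 546 = -314
k: 26·(-6) - 14·8 = -156 - 112 = -268
u × v = (468, -314, -268)
|u × v| = √(468² + (-314)² + (-268)²) = √389444 ≈ 624.0545

624.054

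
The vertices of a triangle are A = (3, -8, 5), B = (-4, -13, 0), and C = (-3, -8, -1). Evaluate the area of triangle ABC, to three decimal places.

22.045

AB = (-7, -5, -5),  AC = (-6, 0, -6)
i: (-5)·(-6) - (-5)·0 = 30 - 0 = 30
j: (-5)·(-6) - (-7)·(-6) = 30 - 42 = -12
k: (-7)·0 - (-5)·(-6) = 0 - 30 = -30
AB × AC = (30, -12, -30)
|AB × AC| = √1944 ≈ 44.0908
area = ½ · 44.0908 ≈ 22.045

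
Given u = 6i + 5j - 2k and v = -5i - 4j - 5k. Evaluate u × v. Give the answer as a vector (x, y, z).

i: 5·(-5) - (-2)·(-4) = -25 - 8 = -33
j: (-2)·(-5) - 6·(-5) = 10 - (-30) = 40
k: 6·(-4) - 5·(-5) = -24 - (-25) = 1
u × v = (-33, 40, 1)

(-33, 40, 1)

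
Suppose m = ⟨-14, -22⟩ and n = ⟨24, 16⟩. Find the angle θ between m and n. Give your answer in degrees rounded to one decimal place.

156.2

m · n = (-14)·24 + (-22)·16 = -336 - 352 = -688
|m|² = 196 + 484 = 680,  |m| = √680 ≈ 26.076810
|n|² = 576 + 256 = 832,  |n| = √832 ≈ 28.844410
cos θ = -688 / (26.076810 · 28.844410) ≈ -0.91469
θ = arccos(-0.91469) ≈ 156.2°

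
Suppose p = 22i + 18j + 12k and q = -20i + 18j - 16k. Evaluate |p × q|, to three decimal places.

i: 18·(-16) - 12·18 = -288 - 216 = -504
j: 12·(-20) - 22·(-16) = -240 - (-352) = 112
k: 22·18 - 18·(-20) = 396 - (-360) = 756
p × q = (-504, 112, 756)
|p × q| = √((-504)² + 112² + 756²) = √838096 ≈ 915.4758

915.476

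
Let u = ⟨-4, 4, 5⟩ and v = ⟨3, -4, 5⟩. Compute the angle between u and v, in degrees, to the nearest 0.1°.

93.2

u · v = (-4)·3 + 4·(-4) + 5·5 = -12 - 16 + 25 = -3
|u|² = 16 + 16 + 25 = 57,  |u| = √57 ≈ 7.549834
|v|² = 9 + 16 + 25 = 50,  |v| = √50 ≈ 7.071068
cos θ = -3 / (7.549834 · 7.071068) ≈ -0.05620
θ = arccos(-0.05620) ≈ 93.2°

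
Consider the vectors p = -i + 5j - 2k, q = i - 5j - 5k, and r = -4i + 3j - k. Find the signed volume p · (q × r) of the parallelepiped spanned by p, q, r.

q × r:
i: (-5)·(-1) - (-5)·3 = 5 - (-15) = 20
j: (-5)·(-4) - 1·(-1) = 20 - (-1) = 21
k: 1·3 - (-5)·(-4) = 3 - 20 = -17
q × r = (20, 21, -17)
p · (q × r) = (-1)·20 + 5·21 + (-2)·(-17) = -20 + 105 + 34 = 119

119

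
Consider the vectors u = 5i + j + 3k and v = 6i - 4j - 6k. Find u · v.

u · v = 5·6 + 1·(-4) + 3·(-6) = 30 - 4 - 18 = 8

8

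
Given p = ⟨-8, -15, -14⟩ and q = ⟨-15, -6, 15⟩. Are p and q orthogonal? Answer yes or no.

yes

p · q = (-8)·(-15) + (-15)·(-6) + (-14)·15 = 120 + 90 - 210 = 0
Zero, so the vectors are orthogonal.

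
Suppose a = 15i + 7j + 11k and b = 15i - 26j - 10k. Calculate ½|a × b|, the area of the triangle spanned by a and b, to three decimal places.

312.612

i: 7·(-10) - 11·(-26) = -70 - (-286) = 216
j: 11·15 - 15·(-10) = 165 - (-150) = 315
k: 15·(-26) - 7·15 = -390 - 105 = -495
a × b = (216, 315, -495)
|a × b| = √(216² + 315² + (-495)²) = √390906 ≈ 625.2248
area = ½ · 625.2248 ≈ 312.612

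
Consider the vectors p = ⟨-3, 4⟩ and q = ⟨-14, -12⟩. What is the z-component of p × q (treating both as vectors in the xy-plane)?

(-3)·(-12) - 4·(-14) = 36 - (-56) = 92

92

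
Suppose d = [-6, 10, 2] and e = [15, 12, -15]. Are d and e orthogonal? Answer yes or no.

d · e = (-6)·15 + 10·12 + 2·(-15) = -90 + 120 - 30 = 0
Zero, so the vectors are orthogonal.

yes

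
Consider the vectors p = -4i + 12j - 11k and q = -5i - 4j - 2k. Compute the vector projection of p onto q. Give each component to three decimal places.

p · q = (-4)·(-5) + 12·(-4) + (-11)·(-2) = 20 - 48 + 22 = -6
|q|² = 25 + 16 + 4 = 45
proj_q p = (-6/45) · (-5, -4, -2) ≈ (0.667, 0.533, 0.267)

(0.667, 0.533, 0.267)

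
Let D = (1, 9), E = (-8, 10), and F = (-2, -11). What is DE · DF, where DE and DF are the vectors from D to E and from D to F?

7

DE = E − D = (-9, 1)
DF = F − D = (-3, -20)
DE · DF = (-9)·(-3) + 1·(-20) = 27 - 20 = 7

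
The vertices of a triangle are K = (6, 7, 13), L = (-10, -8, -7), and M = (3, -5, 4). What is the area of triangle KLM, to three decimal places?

KL = (-16, -15, -20),  KM = (-3, -12, -9)
i: (-15)·(-9) - (-20)·(-12) = 135 - 240 = -105
j: (-20)·(-3) - (-16)·(-9) = 60 - 144 = -84
k: (-16)·(-12) - (-15)·(-3) = 192 - 45 = 147
KL × KM = (-105, -84, 147)
|KL × KM| = √39690 ≈ 199.2235
area = ½ · 199.2235 ≈ 99.612

99.612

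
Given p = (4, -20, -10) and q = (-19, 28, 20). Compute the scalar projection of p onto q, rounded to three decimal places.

-21.269

p · q = 4·(-19) + (-20)·28 + (-10)·20 = -76 - 560 - 200 = -836
|q| = √(361 + 784 + 400) = √1545 ≈ 39.3065
comp_q p = -836 / √1545 ≈ -21.269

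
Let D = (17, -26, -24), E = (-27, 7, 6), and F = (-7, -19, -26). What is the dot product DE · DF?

DE = E − D = (-44, 33, 30)
DF = F − D = (-24, 7, -2)
DE · DF = (-44)·(-24) + 33·7 + 30·(-2) = 1056 + 231 - 60 = 1227

1227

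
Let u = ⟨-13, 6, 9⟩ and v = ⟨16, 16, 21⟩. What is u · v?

77

u · v = (-13)·16 + 6·16 + 9·21 = -208 + 96 + 189 = 77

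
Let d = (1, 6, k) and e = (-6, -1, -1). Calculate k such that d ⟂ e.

-12

d · e = 1·(-6) + 6·(-1) + k·(-1) = -12 - 1k
Set equal to 0: -1k = 12, so k = -12.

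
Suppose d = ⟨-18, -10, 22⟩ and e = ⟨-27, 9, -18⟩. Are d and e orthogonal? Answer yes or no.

d · e = (-18)·(-27) + (-10)·9 + 22·(-18) = 486 - 90 - 396 = 0
Zero, so the vectors are orthogonal.

yes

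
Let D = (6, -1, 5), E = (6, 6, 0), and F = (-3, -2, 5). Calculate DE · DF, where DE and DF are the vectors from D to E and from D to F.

-7

DE = E − D = (0, 7, -5)
DF = F − D = (-9, -1, 0)
DE · DF = 0·(-9) + 7·(-1) + (-5)·0 = 0 - 7 + 0 = -7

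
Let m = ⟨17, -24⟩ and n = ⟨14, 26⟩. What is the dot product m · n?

-386

m · n = 17·14 + (-24)·26 = 238 - 624 = -386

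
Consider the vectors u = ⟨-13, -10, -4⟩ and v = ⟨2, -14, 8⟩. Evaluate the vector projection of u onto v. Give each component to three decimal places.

u · v = (-13)·2 + (-10)·(-14) + (-4)·8 = -26 + 140 - 32 = 82
|v|² = 4 + 196 + 64 = 264
proj_v u = (82/264) · (2, -14, 8) ≈ (0.621, -4.348, 2.485)

(0.621, -4.348, 2.485)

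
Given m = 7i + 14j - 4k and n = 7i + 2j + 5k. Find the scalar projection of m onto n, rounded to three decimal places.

m · n = 7·7 + 14·2 + (-4)·5 = 49 + 28 - 20 = 57
|n| = √(49 + 4 + 25) = √78 ≈ 8.8318
comp_n m = 57 / √78 ≈ 6.454

6.454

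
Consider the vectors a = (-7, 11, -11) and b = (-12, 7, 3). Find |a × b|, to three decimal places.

205.908

i: 11·3 - (-11)·7 = 33 - (-77) = 110
j: (-11)·(-12) - (-7)·3 = 132 - (-21) = 153
k: (-7)·7 - 11·(-12) = -49 - (-132) = 83
a × b = (110, 153, 83)
|a × b| = √(110² + 153² + 83²) = √42398 ≈ 205.9077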